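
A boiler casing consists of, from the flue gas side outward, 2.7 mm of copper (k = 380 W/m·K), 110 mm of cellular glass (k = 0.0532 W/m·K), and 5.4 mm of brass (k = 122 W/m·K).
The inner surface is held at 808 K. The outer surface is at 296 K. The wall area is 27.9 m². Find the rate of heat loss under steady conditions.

Thermal resistances in series:
R_copper = L/(kA) = 0.0027/(380×27.9) = 2.547×10^-7 K/W
R_cellular glass = L/(kA) = 0.11/(0.0532×27.9) = 0.07411 K/W
R_brass = L/(kA) = 0.0054/(122×27.9) = 1.586×10^-6 K/W
R_total = 0.07411 K/W
Q = ΔT / R_total = 512 / 0.07411

Q ≈ 6910 W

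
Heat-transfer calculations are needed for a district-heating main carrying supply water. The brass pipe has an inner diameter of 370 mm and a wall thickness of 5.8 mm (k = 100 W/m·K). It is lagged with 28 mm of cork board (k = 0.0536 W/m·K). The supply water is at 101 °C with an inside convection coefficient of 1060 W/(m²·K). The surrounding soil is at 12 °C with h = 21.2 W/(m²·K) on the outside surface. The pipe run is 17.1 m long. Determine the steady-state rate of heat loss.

Q ≈ 3450 W

Per-layer cylindrical resistances, series-summed:
R_inner film = 1/(h_i·2πr₁L) = 1/(1060×2π×0.185×17.1) = 4.746×10^-5 K/W
R_brass pipe wall = ln(190.8/185)/(2π×100×17.1) = 2.873×10^-6 K/W
R_cork board = ln(218.8/190.8)/(2π×0.0536×17.1) = 0.02378 K/W
R_outer film = 1/(h_o·2πr_oL) = 1/(21.2×2π×0.2188×17.1) = 0.002007 K/W
R_total = 0.02583 K/W
Q = ΔT/R_total = 89/0.02583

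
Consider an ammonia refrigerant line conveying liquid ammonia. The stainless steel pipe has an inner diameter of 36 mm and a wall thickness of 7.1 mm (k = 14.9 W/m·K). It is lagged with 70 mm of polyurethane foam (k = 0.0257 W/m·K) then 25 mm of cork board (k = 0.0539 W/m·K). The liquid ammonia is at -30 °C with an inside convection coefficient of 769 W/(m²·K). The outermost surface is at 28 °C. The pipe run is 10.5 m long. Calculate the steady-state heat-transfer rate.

Q ≈ 68 W

Per-layer cylindrical resistances, series-summed:
R_inner film = 1/(h_i·2πr₁L) = 1/(769×2π×0.018×10.5) = 0.001095 K/W
R_stainless steel pipe wall = ln(25.1/18)/(2π×14.9×10.5) = 3.382×10^-4 K/W
R_polyurethane foam = ln(95.1/25.1)/(2π×0.0257×10.5) = 0.7856 K/W
R_cork board = ln(120.1/95.1)/(2π×0.0539×10.5) = 0.06563 K/W
R_total = 0.8527 K/W
Q = ΔT/R_total = 58/0.8527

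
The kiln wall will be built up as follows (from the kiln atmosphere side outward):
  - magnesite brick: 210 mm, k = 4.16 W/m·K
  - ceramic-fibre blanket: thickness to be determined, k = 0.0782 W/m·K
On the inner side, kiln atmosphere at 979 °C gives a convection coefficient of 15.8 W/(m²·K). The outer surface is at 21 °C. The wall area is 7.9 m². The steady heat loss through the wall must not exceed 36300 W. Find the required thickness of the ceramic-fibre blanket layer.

L ≈ 7.41 mm

Series thermal resistances:
R_inner film = 1/(h_i·A) = 1/(15.8×7.9) = 0.008012 K/W
R_magnesite brick = L/(kA) = 0.21/(4.16×7.9) = 0.00639 K/W
Sum of the known resistances R_other = 0.0144 K/W
Required total resistance R_tot = ΔT/Q_allow = 958/36300 = 0.02639 K/W
R_ceramic-fibre blanket = R_tot − R_other = 0.01199 K/W
L = R·k·A = 0.01199×0.0782×7.9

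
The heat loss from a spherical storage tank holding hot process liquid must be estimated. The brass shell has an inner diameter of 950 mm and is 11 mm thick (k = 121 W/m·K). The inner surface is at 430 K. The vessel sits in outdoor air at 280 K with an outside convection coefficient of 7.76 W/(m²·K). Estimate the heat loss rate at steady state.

For a spherical shell R = (1/r₁ − 1/r₂)/(4πk); film R = 1/(h·4πr²). In series:
R_brass shell = (1/0.475 − 1/0.486)/(4π×121) = 3.134×10^-5 K/W
R_outer film = 1/(h·4πr_o²) = 1/(7.76×4π×0.486²) = 0.04342 K/W
R_total = 0.04345 K/W
Q = ΔT/R_total = 150/0.04345

Q ≈ 3450 W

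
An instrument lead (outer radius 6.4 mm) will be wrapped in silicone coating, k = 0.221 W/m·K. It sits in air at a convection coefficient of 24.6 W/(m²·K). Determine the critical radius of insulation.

r_cr ≈ 8.98 mm

For a cylinder r_cr = k/h = 0.221/24.6
r_cr = 8.98 mm; since the bare radius (6.4 mm) is below r_cr, adding a thin layer of insulation will *increase* heat loss.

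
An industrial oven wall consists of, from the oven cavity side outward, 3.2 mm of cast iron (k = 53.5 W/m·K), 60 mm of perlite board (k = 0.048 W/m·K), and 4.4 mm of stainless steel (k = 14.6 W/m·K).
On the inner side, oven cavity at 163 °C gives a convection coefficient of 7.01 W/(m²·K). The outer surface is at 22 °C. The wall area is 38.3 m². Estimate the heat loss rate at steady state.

Q ≈ 3880 W

Model the wall as resistances in series:
R_inner film = 1/(h_i·A) = 1/(7.01×38.3) = 0.003725 K/W
R_cast iron = L/(kA) = 0.0032/(53.5×38.3) = 1.562×10^-6 K/W
R_perlite board = L/(kA) = 0.06/(0.048×38.3) = 0.03264 K/W
R_stainless steel = L/(kA) = 0.0044/(14.6×38.3) = 7.869×10^-6 K/W
R_total = 0.03637 K/W
Q = ΔT / R_total = 141 / 0.03637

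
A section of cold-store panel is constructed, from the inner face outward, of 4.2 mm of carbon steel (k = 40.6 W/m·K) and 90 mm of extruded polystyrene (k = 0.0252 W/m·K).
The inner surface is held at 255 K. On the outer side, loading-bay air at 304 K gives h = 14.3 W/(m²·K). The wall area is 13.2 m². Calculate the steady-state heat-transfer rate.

Treating each layer as a thermal resistance in series:
R_carbon steel = L/(kA) = 0.0042/(40.6×13.2) = 7.837×10^-6 K/W
R_extruded polystyrene = L/(kA) = 0.09/(0.0252×13.2) = 0.2706 K/W
R_outer film = 1/(h_o·A) = 1/(14.3×13.2) = 0.005298 K/W
R_total = 0.2759 K/W
Q = ΔT / R_total = 49 / 0.2759

Q ≈ 178 W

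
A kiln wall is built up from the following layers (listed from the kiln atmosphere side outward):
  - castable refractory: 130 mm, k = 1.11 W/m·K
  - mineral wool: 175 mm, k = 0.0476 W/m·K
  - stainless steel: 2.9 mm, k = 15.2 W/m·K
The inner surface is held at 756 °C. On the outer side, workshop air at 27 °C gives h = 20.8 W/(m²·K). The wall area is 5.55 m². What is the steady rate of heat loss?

Using the resistance-network approach (series):
R_castable refractory = L/(kA) = 0.13/(1.11×5.55) = 0.0211 K/W
R_mineral wool = L/(kA) = 0.175/(0.0476×5.55) = 0.6624 K/W
R_stainless steel = L/(kA) = 0.0029/(15.2×5.55) = 3.438×10^-5 K/W
R_outer film = 1/(h_o·A) = 1/(20.8×5.55) = 0.008663 K/W
R_total = 0.6922 K/W
Q = ΔT / R_total = 729 / 0.6922

Q ≈ 1050 W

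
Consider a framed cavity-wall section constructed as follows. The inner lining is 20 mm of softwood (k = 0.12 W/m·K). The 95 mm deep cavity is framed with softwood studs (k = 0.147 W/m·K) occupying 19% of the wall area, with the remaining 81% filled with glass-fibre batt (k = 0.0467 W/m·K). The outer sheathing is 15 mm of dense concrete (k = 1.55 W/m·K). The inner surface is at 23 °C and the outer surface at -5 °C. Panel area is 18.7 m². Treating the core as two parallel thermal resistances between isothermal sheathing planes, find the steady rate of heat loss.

Q ≈ 323 W

Sheathing layers in series; stud and cavity paths in parallel between them.
R_inner = 0.02/(0.12×18.7) = 0.008913 K/W
R_stud  = 0.095/(0.147×0.19×18.7) = 0.1819 K/W
R_cav   = 0.095/(0.0467×0.81×18.7) = 0.1343 K/W
1/R_core = 1/R_stud + 1/R_cav → R_core = 0.07726 K/W
R_outer = 0.015/(1.55×18.7) = 5.175×10^-4 K/W
R_total = 0.08669 K/W
Q = ΔT/R_total = 28/0.08669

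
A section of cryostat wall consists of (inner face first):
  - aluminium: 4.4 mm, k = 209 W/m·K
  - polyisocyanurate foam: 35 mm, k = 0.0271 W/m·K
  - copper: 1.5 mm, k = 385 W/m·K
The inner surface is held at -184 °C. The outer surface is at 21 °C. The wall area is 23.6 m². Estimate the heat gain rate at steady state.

Treating each layer as a thermal resistance in series:
R_aluminium = L/(kA) = 0.0044/(209×23.6) = 8.921×10^-7 K/W
R_polyisocyanurate foam = L/(kA) = 0.035/(0.0271×23.6) = 0.05473 K/W
R_copper = L/(kA) = 0.0015/(385×23.6) = 1.651×10^-7 K/W
R_total = 0.05473 K/W
Q = ΔT / R_total = 205 / 0.05473

Q ≈ 3750 W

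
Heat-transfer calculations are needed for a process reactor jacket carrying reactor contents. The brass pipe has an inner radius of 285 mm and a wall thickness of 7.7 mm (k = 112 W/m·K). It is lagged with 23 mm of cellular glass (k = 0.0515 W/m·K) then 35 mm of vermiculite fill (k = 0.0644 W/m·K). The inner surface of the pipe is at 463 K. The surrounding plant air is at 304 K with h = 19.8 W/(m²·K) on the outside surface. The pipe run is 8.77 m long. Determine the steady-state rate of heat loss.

Radial resistances (cylindrical: R_cond = ln(r_o/r_i)/(2πkL), R_conv = 1/(h·2πrL)):
R_brass pipe wall = ln(292.7/285)/(2π×112×8.77) = 4.32×10^-6 K/W
R_cellular glass = ln(315.7/292.7)/(2π×0.0515×8.77) = 0.02666 K/W
R_vermiculite fill = ln(350.7/315.7)/(2π×0.0644×8.77) = 0.02963 K/W
R_outer film = 1/(h_o·2πr_oL) = 1/(19.8×2π×0.3507×8.77) = 0.002613 K/W
R_total = 0.0589 K/W
Q = ΔT/R_total = 159/0.0589

Q ≈ 2700 W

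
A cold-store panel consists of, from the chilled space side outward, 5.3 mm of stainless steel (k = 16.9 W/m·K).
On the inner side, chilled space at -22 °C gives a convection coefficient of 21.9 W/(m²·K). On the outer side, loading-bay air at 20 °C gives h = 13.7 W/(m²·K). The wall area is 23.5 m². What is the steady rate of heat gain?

Series thermal resistances:
R_inner film = 1/(h_i·A) = 1/(21.9×23.5) = 0.001943 K/W
R_stainless steel = L/(kA) = 0.0053/(16.9×23.5) = 1.335×10^-5 K/W
R_outer film = 1/(h_o·A) = 1/(13.7×23.5) = 0.003106 K/W
R_total = 0.005062 K/W
Q = ΔT / R_total = 42 / 0.005062

Q ≈ 8300 W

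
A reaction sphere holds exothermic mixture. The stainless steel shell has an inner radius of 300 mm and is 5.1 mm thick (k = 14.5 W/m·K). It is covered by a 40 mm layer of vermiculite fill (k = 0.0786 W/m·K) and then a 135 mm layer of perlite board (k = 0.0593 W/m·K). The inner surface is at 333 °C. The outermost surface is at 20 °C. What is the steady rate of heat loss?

Q ≈ 212 W

Spherical conduction: R = (1/r_in − 1/r_out)/(4πk) per layer; series-sum.
R_stainless steel shell = (1/0.3 − 1/0.3051)/(4π×14.5) = 3.058×10^-4 K/W
R_vermiculite fill = (1/0.3051 − 1/0.3451)/(4π×0.0786) = 0.3846 K/W
R_perlite board = (1/0.3451 − 1/0.4801)/(4π×0.0593) = 1.093 K/W
R_total = 1.478 K/W
Q = ΔT/R_total = 313/1.478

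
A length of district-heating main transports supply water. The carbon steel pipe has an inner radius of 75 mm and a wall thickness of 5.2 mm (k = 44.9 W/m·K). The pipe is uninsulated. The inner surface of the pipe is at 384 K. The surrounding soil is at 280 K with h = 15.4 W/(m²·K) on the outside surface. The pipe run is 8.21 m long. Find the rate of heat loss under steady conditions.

Q ≈ 6610 W

Cylindrical conduction, so R = ln(r₂/r₁)/(2πkL) per layer, in series:
R_carbon steel pipe wall = ln(80.2/75)/(2π×44.9×8.21) = 2.894×10^-5 K/W
R_outer film = 1/(h_o·2πr_oL) = 1/(15.4×2π×0.0802×8.21) = 0.0157 K/W
R_total = 0.01572 K/W
Q = ΔT/R_total = 104/0.01572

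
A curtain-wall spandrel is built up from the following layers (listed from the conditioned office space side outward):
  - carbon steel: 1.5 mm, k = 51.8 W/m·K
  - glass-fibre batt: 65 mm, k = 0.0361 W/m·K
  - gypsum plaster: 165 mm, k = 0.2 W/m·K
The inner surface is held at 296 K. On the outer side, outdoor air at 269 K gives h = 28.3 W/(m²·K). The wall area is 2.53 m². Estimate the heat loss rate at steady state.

Thermal resistances in series:
R_carbon steel = L/(kA) = 0.0015/(51.8×2.53) = 1.145×10^-5 K/W
R_glass-fibre batt = L/(kA) = 0.065/(0.0361×2.53) = 0.7117 K/W
R_gypsum plaster = L/(kA) = 0.165/(0.2×2.53) = 0.3261 K/W
R_outer film = 1/(h_o·A) = 1/(28.3×2.53) = 0.01397 K/W
R_total = 1.052 K/W
Q = ΔT / R_total = 27 / 1.052

Q ≈ 25.7 W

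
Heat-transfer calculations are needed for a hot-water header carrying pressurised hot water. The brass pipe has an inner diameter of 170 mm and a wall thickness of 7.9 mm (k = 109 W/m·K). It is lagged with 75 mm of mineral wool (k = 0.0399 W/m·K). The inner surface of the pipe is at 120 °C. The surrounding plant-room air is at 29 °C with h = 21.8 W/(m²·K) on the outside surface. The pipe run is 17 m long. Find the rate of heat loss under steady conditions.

Cylindrical conduction, so R = ln(r₂/r₁)/(2πkL) per layer, in series:
R_brass pipe wall = ln(92.9/85)/(2π×109×17) = 7.633×10^-6 K/W
R_mineral wool = ln(167.9/92.9)/(2π×0.0399×17) = 0.1389 K/W
R_outer film = 1/(h_o·2πr_oL) = 1/(21.8×2π×0.1679×17) = 0.002558 K/W
R_total = 0.1414 K/W
Q = ΔT/R_total = 91/0.1414

Q ≈ 643 W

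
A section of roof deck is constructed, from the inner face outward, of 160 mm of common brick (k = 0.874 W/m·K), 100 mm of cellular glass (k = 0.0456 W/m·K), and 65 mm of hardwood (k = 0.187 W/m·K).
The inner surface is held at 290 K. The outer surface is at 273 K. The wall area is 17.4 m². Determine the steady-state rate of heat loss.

Using the resistance-network approach (series):
R_common brick = L/(kA) = 0.16/(0.874×17.4) = 0.01052 K/W
R_cellular glass = L/(kA) = 0.1/(0.0456×17.4) = 0.126 K/W
R_hardwood = L/(kA) = 0.065/(0.187×17.4) = 0.01998 K/W
R_total = 0.1565 K/W
Q = ΔT / R_total = 17 / 0.1565

Q ≈ 109 W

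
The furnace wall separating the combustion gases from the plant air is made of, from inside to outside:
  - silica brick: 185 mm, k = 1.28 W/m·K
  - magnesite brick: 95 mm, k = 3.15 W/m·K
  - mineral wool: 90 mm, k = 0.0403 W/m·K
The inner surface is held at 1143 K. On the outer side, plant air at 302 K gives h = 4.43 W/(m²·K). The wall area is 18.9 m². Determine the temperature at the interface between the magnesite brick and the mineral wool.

T ≈ 1090 K

Using the resistance-network approach (series):
R_silica brick = L/(kA) = 0.185/(1.28×18.9) = 0.007647 K/W
R_magnesite brick = L/(kA) = 0.095/(3.15×18.9) = 0.001596 K/W
R_mineral wool = L/(kA) = 0.09/(0.0403×18.9) = 0.1182 K/W
R_outer film = 1/(h_o·A) = 1/(4.43×18.9) = 0.01194 K/W
R_total = 0.1393 K/W;  Q = ΔT/R_total = 841/0.1393 = 6035 W
T_interface = T_inner − Q·ΣR(inner→interface) = 1143 − 6040×0.009243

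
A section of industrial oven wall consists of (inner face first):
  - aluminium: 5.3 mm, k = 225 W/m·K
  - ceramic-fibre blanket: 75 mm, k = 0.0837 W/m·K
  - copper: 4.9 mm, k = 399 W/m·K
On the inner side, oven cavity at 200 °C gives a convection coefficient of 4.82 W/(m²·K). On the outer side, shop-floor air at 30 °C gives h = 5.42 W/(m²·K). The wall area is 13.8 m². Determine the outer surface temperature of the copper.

Series thermal resistances:
R_inner film = 1/(h_i·A) = 1/(4.82×13.8) = 0.01503 K/W
R_aluminium = L/(kA) = 0.0053/(225×13.8) = 1.707×10^-6 K/W
R_ceramic-fibre blanket = L/(kA) = 0.075/(0.0837×13.8) = 0.06493 K/W
R_copper = L/(kA) = 0.0049/(399×13.8) = 8.899×10^-7 K/W
R_outer film = 1/(h_o·A) = 1/(5.42×13.8) = 0.01337 K/W
R_total = 0.09334 K/W;  Q = ΔT/R_total = 170/0.09334 = 1821 W
T_interface = T_inner − Q·ΣR(inner→interface) = 200 − 1820×0.07997

T ≈ 54.4 °C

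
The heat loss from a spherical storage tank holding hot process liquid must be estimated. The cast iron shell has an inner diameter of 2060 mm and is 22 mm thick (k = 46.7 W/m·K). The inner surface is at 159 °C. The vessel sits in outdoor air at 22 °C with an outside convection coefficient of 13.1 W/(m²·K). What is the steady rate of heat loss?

Radial (spherical) resistances in series:
R_cast iron shell = (1/1.03 − 1/1.052)/(4π×46.7) = 3.46×10^-5 K/W
R_outer film = 1/(h·4πr_o²) = 1/(13.1×4π×1.052²) = 0.005489 K/W
R_total = 0.005524 K/W
Q = ΔT/R_total = 137/0.005524

Q ≈ 24800 W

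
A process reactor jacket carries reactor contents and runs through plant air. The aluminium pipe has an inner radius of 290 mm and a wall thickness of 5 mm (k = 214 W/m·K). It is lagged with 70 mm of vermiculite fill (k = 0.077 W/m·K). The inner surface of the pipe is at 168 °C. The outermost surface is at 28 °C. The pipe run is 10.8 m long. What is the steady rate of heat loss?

Q ≈ 3440 W

Treating each annulus and film as a series resistance:
R_aluminium pipe wall = ln(295/290)/(2π×214×10.8) = 1.177×10^-6 K/W
R_vermiculite fill = ln(365/295)/(2π×0.077×10.8) = 0.04075 K/W
R_total = 0.04075 K/W
Q = ΔT/R_total = 140/0.04075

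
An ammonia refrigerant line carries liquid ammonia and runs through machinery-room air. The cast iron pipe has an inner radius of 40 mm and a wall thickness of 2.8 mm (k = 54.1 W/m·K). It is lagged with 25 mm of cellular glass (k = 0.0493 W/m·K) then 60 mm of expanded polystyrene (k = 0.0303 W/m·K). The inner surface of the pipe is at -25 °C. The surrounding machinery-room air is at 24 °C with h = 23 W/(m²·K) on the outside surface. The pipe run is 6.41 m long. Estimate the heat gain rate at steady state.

Treating each annulus and film as a series resistance:
R_cast iron pipe wall = ln(42.8/40)/(2π×54.1×6.41) = 3.105×10^-5 K/W
R_cellular glass = ln(67.8/42.8)/(2π×0.0493×6.41) = 0.2317 K/W
R_expanded polystyrene = ln(127.8/67.8)/(2π×0.0303×6.41) = 0.5194 K/W
R_outer film = 1/(h_o·2πr_oL) = 1/(23×2π×0.1278×6.41) = 0.008447 K/W
R_total = 0.7596 K/W
Q = ΔT/R_total = 49/0.7596

Q ≈ 64.5 W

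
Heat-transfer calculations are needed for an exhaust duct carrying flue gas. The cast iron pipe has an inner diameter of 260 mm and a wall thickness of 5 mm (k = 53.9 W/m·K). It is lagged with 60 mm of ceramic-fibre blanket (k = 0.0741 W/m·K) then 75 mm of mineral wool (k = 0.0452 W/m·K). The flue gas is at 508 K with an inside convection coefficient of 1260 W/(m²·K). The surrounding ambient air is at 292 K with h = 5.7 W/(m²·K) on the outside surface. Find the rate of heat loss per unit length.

q′ ≈ 106 W/m

Treating each annulus and film as a series resistance:
R_inner film = 1/(h_i·2πr₁L) = 1/(1260×2π×0.13×1) = 9.716×10^-4 K/W
R_cast iron pipe wall = ln(135/130)/(2π×53.9×1) = 1.114×10^-4 K/W
R_ceramic-fibre blanket = ln(195/135)/(2π×0.0741×1) = 0.7898 K/W
R_mineral wool = ln(270/195)/(2π×0.0452×1) = 1.146 K/W
R_outer film = 1/(h_o·2πr_oL) = 1/(5.7×2π×0.27×1) = 0.1034 K/W
R_total = 2.04 K/W
Q = ΔT/R_total = 216/2.04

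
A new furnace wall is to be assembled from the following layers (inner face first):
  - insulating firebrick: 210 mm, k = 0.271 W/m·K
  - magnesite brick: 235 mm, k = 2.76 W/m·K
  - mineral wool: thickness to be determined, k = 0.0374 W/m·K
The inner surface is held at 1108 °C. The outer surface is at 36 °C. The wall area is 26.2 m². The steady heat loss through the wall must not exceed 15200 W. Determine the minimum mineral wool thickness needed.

Thermal resistances in series:
R_insulating firebrick = L/(kA) = 0.21/(0.271×26.2) = 0.02958 K/W
R_magnesite brick = L/(kA) = 0.235/(2.76×26.2) = 0.00325 K/W
Sum of the known resistances R_other = 0.03283 K/W
Required total resistance R_tot = ΔT/Q_allow = 1072/15200 = 0.07053 K/W
R_mineral wool = R_tot − R_other = 0.0377 K/W
L = R·k·A = 0.0377×0.0374×26.2

L ≈ 36.9 mm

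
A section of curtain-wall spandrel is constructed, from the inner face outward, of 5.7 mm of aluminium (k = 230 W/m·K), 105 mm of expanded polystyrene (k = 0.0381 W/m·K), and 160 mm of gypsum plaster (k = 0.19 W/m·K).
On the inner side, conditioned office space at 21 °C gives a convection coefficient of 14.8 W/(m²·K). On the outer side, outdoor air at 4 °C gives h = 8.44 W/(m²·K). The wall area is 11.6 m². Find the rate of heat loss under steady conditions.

Treating each layer as a thermal resistance in series:
R_inner film = 1/(h_i·A) = 1/(14.8×11.6) = 0.005825 K/W
R_aluminium = L/(kA) = 0.0057/(230×11.6) = 2.136×10^-6 K/W
R_expanded polystyrene = L/(kA) = 0.105/(0.0381×11.6) = 0.2376 K/W
R_gypsum plaster = L/(kA) = 0.16/(0.19×11.6) = 0.0726 K/W
R_outer film = 1/(h_o·A) = 1/(8.44×11.6) = 0.01021 K/W
R_total = 0.3262 K/W
Q = ΔT / R_total = 17 / 0.3262

Q ≈ 52.1 W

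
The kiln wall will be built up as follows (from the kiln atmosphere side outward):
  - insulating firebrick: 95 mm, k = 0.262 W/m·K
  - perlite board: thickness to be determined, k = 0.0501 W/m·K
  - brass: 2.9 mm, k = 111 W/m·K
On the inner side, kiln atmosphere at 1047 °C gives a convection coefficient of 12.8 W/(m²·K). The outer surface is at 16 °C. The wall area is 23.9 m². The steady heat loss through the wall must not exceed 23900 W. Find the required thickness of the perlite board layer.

L ≈ 29.6 mm

Treating each layer as a thermal resistance in series:
R_inner film = 1/(h_i·A) = 1/(12.8×23.9) = 0.003269 K/W
R_insulating firebrick = L/(kA) = 0.095/(0.262×23.9) = 0.01517 K/W
R_brass = L/(kA) = 0.0029/(111×23.9) = 1.093×10^-6 K/W
Sum of the known resistances R_other = 0.01844 K/W
Required total resistance R_tot = ΔT/Q_allow = 1031/23900 = 0.04314 K/W
R_perlite board = R_tot − R_other = 0.0247 K/W
L = R·k·A = 0.0247×0.0501×23.9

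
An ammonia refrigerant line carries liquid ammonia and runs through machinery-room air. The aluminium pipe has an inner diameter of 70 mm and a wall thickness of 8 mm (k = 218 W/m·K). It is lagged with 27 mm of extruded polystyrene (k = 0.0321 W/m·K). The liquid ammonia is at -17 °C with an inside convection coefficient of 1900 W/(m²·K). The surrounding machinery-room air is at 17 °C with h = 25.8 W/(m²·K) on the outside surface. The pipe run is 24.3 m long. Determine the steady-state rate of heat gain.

Q ≈ 330 W

Treating each annulus and film as a series resistance:
R_inner film = 1/(h_i·2πr₁L) = 1/(1900×2π×0.035×24.3) = 9.849×10^-5 K/W
R_aluminium pipe wall = ln(43/35)/(2π×218×24.3) = 6.185×10^-6 K/W
R_extruded polystyrene = ln(70/43)/(2π×0.0321×24.3) = 0.09943 K/W
R_outer film = 1/(h_o·2πr_oL) = 1/(25.8×2π×0.07×24.3) = 0.003627 K/W
R_total = 0.1032 K/W
Q = ΔT/R_total = 34/0.1032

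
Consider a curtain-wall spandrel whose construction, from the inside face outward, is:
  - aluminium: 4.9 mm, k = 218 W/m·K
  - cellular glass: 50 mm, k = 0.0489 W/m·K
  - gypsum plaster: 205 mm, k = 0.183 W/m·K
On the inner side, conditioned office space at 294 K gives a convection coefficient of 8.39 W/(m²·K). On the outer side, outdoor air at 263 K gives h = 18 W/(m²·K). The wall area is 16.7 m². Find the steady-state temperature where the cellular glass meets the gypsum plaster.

Treating each layer as a thermal resistance in series:
R_inner film = 1/(h_i·A) = 1/(8.39×16.7) = 0.007137 K/W
R_aluminium = L/(kA) = 0.0049/(218×16.7) = 1.346×10^-6 K/W
R_cellular glass = L/(kA) = 0.05/(0.0489×16.7) = 0.06123 K/W
R_gypsum plaster = L/(kA) = 0.205/(0.183×16.7) = 0.06708 K/W
R_outer film = 1/(h_o·A) = 1/(18×16.7) = 0.003327 K/W
R_total = 0.1388 K/W;  Q = ΔT/R_total = 31/0.1388 = 223.4 W
T_interface = T_inner − Q·ΣR(inner→interface) = 294 − 223×0.06837

T ≈ 279 K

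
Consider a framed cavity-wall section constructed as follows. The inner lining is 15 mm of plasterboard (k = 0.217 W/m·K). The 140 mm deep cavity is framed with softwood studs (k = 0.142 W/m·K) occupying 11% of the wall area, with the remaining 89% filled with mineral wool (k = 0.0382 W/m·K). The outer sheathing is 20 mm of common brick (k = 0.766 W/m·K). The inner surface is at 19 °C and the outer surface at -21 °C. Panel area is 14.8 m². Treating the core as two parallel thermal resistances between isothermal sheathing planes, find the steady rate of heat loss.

Q ≈ 203 W

Sheathing layers in series; stud and cavity paths in parallel between them.
R_inner = 0.015/(0.217×14.8) = 0.004671 K/W
R_stud  = 0.14/(0.142×0.11×14.8) = 0.6056 K/W
R_cav   = 0.14/(0.0382×0.89×14.8) = 0.2782 K/W
1/R_core = 1/R_stud + 1/R_cav → R_core = 0.1906 K/W
R_outer = 0.02/(0.766×14.8) = 0.001764 K/W
R_total = 0.1971 K/W
Q = ΔT/R_total = 40/0.1971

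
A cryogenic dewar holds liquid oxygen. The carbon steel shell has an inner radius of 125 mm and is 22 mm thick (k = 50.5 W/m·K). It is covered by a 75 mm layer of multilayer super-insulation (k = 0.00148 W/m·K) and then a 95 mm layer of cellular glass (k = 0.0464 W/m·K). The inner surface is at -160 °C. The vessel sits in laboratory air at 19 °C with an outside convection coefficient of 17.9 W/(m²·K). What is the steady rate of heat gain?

Radial (spherical) resistances in series:
R_carbon steel shell = (1/0.125 − 1/0.147)/(4π×50.5) = 0.001887 K/W
R_multilayer super-insulation = (1/0.147 − 1/0.222)/(4π×0.00148) = 123.6 K/W
R_cellular glass = (1/0.222 − 1/0.317)/(4π×0.0464) = 2.315 K/W
R_outer film = 1/(h·4πr_o²) = 1/(17.9×4π×0.317²) = 0.04424 K/W
R_total = 125.9 K/W
Q = ΔT/R_total = 179/125.9

Q ≈ 1.42 W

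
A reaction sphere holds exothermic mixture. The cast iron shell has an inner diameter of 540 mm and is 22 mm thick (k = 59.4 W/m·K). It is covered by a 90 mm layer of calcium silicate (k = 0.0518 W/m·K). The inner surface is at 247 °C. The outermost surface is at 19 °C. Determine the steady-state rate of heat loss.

For a spherical shell R = (1/r₁ − 1/r₂)/(4πk); film R = 1/(h·4πr²). In series:
R_cast iron shell = (1/0.27 − 1/0.292)/(4π×59.4) = 3.738×10^-4 K/W
R_calcium silicate = (1/0.292 − 1/0.382)/(4π×0.0518) = 1.24 K/W
R_total = 1.24 K/W
Q = ΔT/R_total = 228/1.24

Q ≈ 184 W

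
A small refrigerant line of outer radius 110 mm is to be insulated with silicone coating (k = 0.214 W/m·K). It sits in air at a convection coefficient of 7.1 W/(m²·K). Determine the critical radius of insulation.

For a cylinder r_cr = k/h = 0.214/7.1
r_cr = 30.1 mm; since the bare radius (110 mm) is above r_cr, any added insulation will reduce heat loss.

r_cr ≈ 30.1 mm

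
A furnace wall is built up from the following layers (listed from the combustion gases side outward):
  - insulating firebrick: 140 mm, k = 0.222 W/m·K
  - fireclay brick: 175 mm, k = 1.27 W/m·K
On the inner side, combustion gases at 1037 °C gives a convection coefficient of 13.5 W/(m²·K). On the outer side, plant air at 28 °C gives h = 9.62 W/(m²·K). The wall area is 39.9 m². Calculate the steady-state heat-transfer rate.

Treating each layer as a thermal resistance in series:
R_inner film = 1/(h_i·A) = 1/(13.5×39.9) = 0.001856 K/W
R_insulating firebrick = L/(kA) = 0.14/(0.222×39.9) = 0.01581 K/W
R_fireclay brick = L/(kA) = 0.175/(1.27×39.9) = 0.003454 K/W
R_outer film = 1/(h_o·A) = 1/(9.62×39.9) = 0.002605 K/W
R_total = 0.02372 K/W
Q = ΔT / R_total = 1009 / 0.02372

Q ≈ 42500 W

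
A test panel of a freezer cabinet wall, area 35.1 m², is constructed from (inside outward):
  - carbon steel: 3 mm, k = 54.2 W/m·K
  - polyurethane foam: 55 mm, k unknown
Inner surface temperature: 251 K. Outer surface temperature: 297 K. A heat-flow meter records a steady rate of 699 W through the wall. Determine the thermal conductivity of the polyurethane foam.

k ≈ 0.0238 W/(m·K)

Using the resistance-network approach (series):
R_carbon steel = L/(kA) = 0.003/(54.2×35.1) = 1.577×10^-6 K/W
Sum of known resistances R_other = 1.577×10^-6 K/W
Total R = ΔT/Q = 46/699 = 0.06581 K/W
R_polyurethane foam = R_total − R_other = 0.06581 K/W
k = L/(R·A) = 0.055/(0.06581×35.1)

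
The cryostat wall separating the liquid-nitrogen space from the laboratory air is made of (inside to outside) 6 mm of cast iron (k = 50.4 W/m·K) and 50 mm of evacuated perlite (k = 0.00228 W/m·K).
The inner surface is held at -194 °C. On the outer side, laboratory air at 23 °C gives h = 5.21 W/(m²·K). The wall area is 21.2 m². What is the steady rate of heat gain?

Q ≈ 208 W

Series thermal resistances:
R_cast iron = L/(kA) = 0.006/(50.4×21.2) = 5.615×10^-6 K/W
R_evacuated perlite = L/(kA) = 0.05/(0.00228×21.2) = 1.034 K/W
R_outer film = 1/(h_o·A) = 1/(5.21×21.2) = 0.009054 K/W
R_total = 1.043 K/W
Q = ΔT / R_total = 217 / 1.043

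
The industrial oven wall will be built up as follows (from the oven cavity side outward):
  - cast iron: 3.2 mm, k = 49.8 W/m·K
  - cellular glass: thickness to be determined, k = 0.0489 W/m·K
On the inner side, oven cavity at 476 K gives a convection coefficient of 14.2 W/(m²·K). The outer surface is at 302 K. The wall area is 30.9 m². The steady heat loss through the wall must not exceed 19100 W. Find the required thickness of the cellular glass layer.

L ≈ 10.3 mm

Model the wall as resistances in series:
R_inner film = 1/(h_i·A) = 1/(14.2×30.9) = 0.002279 K/W
R_cast iron = L/(kA) = 0.0032/(49.8×30.9) = 2.08×10^-6 K/W
Sum of the known resistances R_other = 0.002281 K/W
Required total resistance R_tot = ΔT/Q_allow = 174/19100 = 0.00911 K/W
R_cellular glass = R_tot − R_other = 0.006829 K/W
L = R·k·A = 0.006829×0.0489×30.9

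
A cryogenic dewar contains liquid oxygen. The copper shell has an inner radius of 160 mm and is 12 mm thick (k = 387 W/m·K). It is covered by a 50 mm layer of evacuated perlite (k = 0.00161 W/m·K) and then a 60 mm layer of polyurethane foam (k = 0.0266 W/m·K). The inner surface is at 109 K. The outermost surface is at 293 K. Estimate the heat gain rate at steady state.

Q ≈ 2.72 W

For a spherical shell R = (1/r₁ − 1/r₂)/(4πk); film R = 1/(h·4πr²). In series:
R_copper shell = (1/0.16 − 1/0.172)/(4π×387) = 8.966×10^-5 K/W
R_evacuated perlite = (1/0.172 − 1/0.222)/(4π×0.00161) = 64.72 K/W
R_polyurethane foam = (1/0.222 − 1/0.282)/(4π×0.0266) = 2.867 K/W
R_total = 67.59 K/W
Q = ΔT/R_total = 184/67.59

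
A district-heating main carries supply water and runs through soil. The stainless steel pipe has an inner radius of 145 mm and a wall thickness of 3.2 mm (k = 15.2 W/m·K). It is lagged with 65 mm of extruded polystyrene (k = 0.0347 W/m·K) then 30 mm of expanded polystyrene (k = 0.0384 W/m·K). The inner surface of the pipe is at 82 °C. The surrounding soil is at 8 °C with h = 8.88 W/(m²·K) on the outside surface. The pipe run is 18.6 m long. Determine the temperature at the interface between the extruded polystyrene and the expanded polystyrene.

T ≈ 28 °C

Radial resistances (cylindrical: R_cond = ln(r_o/r_i)/(2πkL), R_conv = 1/(h·2πrL)):
R_stainless steel pipe wall = ln(148.2/145)/(2π×15.2×18.6) = 1.229×10^-5 K/W
R_extruded polystyrene = ln(213.2/148.2)/(2π×0.0347×18.6) = 0.08968 K/W
R_expanded polystyrene = ln(243.2/213.2)/(2π×0.0384×18.6) = 0.02934 K/W
R_outer film = 1/(h_o·2πr_oL) = 1/(8.88×2π×0.2432×18.6) = 0.003962 K/W
R_total = 0.123 K/W
Q = ΔT/R_total = 74/0.123
Q = 602 W
T_interface = T_inner − Q·ΣR(inner→interface) = 82 − 602×0.08969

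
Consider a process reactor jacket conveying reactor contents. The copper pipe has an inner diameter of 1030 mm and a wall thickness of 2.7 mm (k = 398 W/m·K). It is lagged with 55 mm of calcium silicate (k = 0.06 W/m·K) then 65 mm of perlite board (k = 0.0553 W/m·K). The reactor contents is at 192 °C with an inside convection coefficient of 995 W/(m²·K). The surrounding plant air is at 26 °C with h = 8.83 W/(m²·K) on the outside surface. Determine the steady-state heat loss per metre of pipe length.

q′ ≈ 274 W/m

For a radial system each layer contributes R = ln(r_out/r_in)/(2πkL); films add R = 1/(hA).
R_inner film = 1/(h_i·2πr₁L) = 1/(995×2π×0.515×1) = 3.106×10^-4 K/W
R_copper pipe wall = ln(517.7/515)/(2π×398×1) = 2.091×10^-6 K/W
R_calcium silicate = ln(572.7/517.7)/(2π×0.06×1) = 0.2678 K/W
R_perlite board = ln(637.7/572.7)/(2π×0.0553×1) = 0.3094 K/W
R_outer film = 1/(h_o·2πr_oL) = 1/(8.83×2π×0.6377×1) = 0.02826 K/W
R_total = 0.6058 K/W
Q = ΔT/R_total = 166/0.6058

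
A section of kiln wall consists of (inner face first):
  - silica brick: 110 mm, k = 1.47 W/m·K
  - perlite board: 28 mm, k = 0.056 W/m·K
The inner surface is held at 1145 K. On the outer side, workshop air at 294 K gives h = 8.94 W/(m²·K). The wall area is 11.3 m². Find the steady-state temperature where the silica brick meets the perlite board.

Treating each layer as a thermal resistance in series:
R_silica brick = L/(kA) = 0.11/(1.47×11.3) = 0.006622 K/W
R_perlite board = L/(kA) = 0.028/(0.056×11.3) = 0.04425 K/W
R_outer film = 1/(h_o·A) = 1/(8.94×11.3) = 0.009899 K/W
R_total = 0.06077 K/W;  Q = ΔT/R_total = 851/0.06077 = 14000 W
T_interface = T_inner − Q·ΣR(inner→interface) = 1145 − 14000×0.006622

T ≈ 1050 K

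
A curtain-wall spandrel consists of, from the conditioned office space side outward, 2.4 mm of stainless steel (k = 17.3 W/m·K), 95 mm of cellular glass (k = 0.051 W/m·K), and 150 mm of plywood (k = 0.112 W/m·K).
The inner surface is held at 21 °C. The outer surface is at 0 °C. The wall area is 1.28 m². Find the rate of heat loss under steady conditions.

Q ≈ 8.39 W

Model the wall as resistances in series:
R_stainless steel = L/(kA) = 0.0024/(17.3×1.28) = 1.084×10^-4 K/W
R_cellular glass = L/(kA) = 0.095/(0.051×1.28) = 1.455 K/W
R_plywood = L/(kA) = 0.15/(0.112×1.28) = 1.046 K/W
R_total = 2.502 K/W
Q = ΔT / R_total = 21 / 2.502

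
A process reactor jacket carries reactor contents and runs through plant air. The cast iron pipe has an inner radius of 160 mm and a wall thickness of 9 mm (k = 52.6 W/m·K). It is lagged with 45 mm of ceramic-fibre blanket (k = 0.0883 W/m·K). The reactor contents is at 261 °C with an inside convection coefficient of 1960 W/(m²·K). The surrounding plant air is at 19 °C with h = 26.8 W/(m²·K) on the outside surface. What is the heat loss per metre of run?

q′ ≈ 533 W/m

Radial resistances (cylindrical: R_cond = ln(r_o/r_i)/(2πkL), R_conv = 1/(h·2πrL)):
R_inner film = 1/(h_i·2πr₁L) = 1/(1960×2π×0.16×1) = 5.075×10^-4 K/W
R_cast iron pipe wall = ln(169/160)/(2π×52.6×1) = 1.656×10^-4 K/W
R_ceramic-fibre blanket = ln(214/169)/(2π×0.0883×1) = 0.4255 K/W
R_outer film = 1/(h_o·2πr_oL) = 1/(26.8×2π×0.214×1) = 0.02775 K/W
R_total = 0.4539 K/W
Q = ΔT/R_total = 242/0.4539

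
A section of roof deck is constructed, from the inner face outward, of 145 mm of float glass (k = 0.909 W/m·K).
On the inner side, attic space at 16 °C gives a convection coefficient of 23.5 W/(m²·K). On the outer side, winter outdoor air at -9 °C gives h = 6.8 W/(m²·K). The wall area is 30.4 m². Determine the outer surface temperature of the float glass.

Treating each layer as a thermal resistance in series:
R_inner film = 1/(h_i·A) = 1/(23.5×30.4) = 0.0014 K/W
R_float glass = L/(kA) = 0.145/(0.909×30.4) = 0.005247 K/W
R_outer film = 1/(h_o·A) = 1/(6.8×30.4) = 0.004837 K/W
R_total = 0.01148 K/W;  Q = ΔT/R_total = 25/0.01148 = 2177 W
T_interface = T_inner − Q·ΣR(inner→interface) = 16 − 2180×0.006647

T ≈ 1.53 °C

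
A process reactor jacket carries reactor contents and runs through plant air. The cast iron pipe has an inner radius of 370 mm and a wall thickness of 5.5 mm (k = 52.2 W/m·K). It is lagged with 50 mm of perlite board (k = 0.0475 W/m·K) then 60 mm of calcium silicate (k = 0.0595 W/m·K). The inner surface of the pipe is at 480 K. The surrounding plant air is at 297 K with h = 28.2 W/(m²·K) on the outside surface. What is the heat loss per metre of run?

q′ ≈ 234 W/m

Cylindrical conduction, so R = ln(r₂/r₁)/(2πkL) per layer, in series:
R_cast iron pipe wall = ln(375.5/370)/(2π×52.2×1) = 4.499×10^-5 K/W
R_perlite board = ln(425.5/375.5)/(2π×0.0475×1) = 0.4189 K/W
R_calcium silicate = ln(485.5/425.5)/(2π×0.0595×1) = 0.3529 K/W
R_outer film = 1/(h_o·2πr_oL) = 1/(28.2×2π×0.4855×1) = 0.01162 K/W
R_total = 0.7834 K/W
Q = ΔT/R_total = 183/0.7834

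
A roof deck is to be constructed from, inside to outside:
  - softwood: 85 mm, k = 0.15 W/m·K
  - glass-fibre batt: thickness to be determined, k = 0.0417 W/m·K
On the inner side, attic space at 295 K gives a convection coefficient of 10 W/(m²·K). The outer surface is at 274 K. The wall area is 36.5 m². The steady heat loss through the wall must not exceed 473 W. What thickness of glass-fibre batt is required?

Model the wall as resistances in series:
R_inner film = 1/(h_i·A) = 1/(10×36.5) = 0.00274 K/W
R_softwood = L/(kA) = 0.085/(0.15×36.5) = 0.01553 K/W
Sum of the known resistances R_other = 0.01826 K/W
Required total resistance R_tot = ΔT/Q_allow = 21/473 = 0.0444 K/W
R_glass-fibre batt = R_tot − R_other = 0.02613 K/W
L = R·k·A = 0.02613×0.0417×36.5

L ≈ 39.8 mm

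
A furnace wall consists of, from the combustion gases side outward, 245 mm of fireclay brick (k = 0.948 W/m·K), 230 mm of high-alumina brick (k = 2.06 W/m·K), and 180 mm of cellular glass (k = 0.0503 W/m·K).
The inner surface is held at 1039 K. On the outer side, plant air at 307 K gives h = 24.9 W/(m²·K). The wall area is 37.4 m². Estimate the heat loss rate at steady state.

Q ≈ 6860 W

Series thermal resistances:
R_fireclay brick = L/(kA) = 0.245/(0.948×37.4) = 0.00691 K/W
R_high-alumina brick = L/(kA) = 0.23/(2.06×37.4) = 0.002985 K/W
R_cellular glass = L/(kA) = 0.18/(0.0503×37.4) = 0.09568 K/W
R_outer film = 1/(h_o·A) = 1/(24.9×37.4) = 0.001074 K/W
R_total = 0.1067 K/W
Q = ΔT / R_total = 732 / 0.1067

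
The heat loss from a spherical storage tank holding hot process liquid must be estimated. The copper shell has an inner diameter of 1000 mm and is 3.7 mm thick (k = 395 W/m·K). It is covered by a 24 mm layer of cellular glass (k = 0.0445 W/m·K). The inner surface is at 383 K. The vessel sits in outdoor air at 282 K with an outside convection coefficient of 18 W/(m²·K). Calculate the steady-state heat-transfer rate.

Q ≈ 570 W

Each spherical layer contributes R = (1/r_i − 1/r_o)/(4πk):
R_copper shell = (1/0.5 − 1/0.5037)/(4π×395) = 2.96×10^-6 K/W
R_cellular glass = (1/0.5037 − 1/0.5277)/(4π×0.0445) = 0.1615 K/W
R_outer film = 1/(h·4πr_o²) = 1/(18×4π×0.5277²) = 0.01588 K/W
R_total = 0.1773 K/W
Q = ΔT/R_total = 101/0.1773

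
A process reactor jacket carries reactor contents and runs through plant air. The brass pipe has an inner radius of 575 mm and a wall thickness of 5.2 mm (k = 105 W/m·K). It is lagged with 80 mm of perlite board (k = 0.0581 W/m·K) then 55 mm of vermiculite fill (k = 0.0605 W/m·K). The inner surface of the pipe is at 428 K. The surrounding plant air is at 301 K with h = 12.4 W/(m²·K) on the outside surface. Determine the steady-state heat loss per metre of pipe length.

Per-layer cylindrical resistances, series-summed:
R_brass pipe wall = ln(580.2/575)/(2π×105×1) = 1.365×10^-5 K/W
R_perlite board = ln(660.2/580.2)/(2π×0.0581×1) = 0.3538 K/W
R_vermiculite fill = ln(715.2/660.2)/(2π×0.0605×1) = 0.2105 K/W
R_outer film = 1/(h_o·2πr_oL) = 1/(12.4×2π×0.7152×1) = 0.01795 K/W
R_total = 0.5823 K/W
Q = ΔT/R_total = 127/0.5823

q′ ≈ 218 W/m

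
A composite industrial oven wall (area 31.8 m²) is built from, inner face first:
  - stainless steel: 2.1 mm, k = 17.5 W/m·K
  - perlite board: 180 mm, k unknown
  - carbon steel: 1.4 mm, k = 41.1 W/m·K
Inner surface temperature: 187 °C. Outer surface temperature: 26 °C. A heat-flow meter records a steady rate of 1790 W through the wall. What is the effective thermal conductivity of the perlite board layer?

Model the wall as resistances in series:
R_stainless steel = L/(kA) = 0.0021/(17.5×31.8) = 3.774×10^-6 K/W
R_carbon steel = L/(kA) = 0.0014/(41.1×31.8) = 1.071×10^-6 K/W
Sum of known resistances R_other = 4.845×10^-6 K/W
Total R = ΔT/Q = 161/1790 = 0.08994 K/W
R_perlite board = R_total − R_other = 0.08994 K/W
k = L/(R·A) = 0.18/(0.08994×31.8)

k ≈ 0.0629 W/(m·K)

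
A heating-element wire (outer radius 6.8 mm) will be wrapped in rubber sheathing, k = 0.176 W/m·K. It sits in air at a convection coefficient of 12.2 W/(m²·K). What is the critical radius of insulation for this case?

For a cylinder r_cr = k/h = 0.176/12.2
r_cr = 14.4 mm; since the bare radius (6.8 mm) is below r_cr, adding a thin layer of insulation will *increase* heat loss.

r_cr ≈ 14.4 mm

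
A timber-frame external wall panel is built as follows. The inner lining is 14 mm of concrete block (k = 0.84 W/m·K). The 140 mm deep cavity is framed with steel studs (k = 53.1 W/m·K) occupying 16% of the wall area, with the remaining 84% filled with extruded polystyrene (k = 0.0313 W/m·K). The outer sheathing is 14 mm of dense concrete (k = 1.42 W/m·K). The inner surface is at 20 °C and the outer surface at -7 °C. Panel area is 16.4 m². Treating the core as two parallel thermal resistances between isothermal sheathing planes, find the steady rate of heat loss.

Q ≈ 10300 W

Sheathing layers in series; stud and cavity paths in parallel between them.
R_inner = 0.014/(0.84×16.4) = 0.001016 K/W
R_stud  = 0.14/(53.1×0.16×16.4) = 0.001005 K/W
R_cav   = 0.14/(0.0313×0.84×16.4) = 0.3247 K/W
1/R_core = 1/R_stud + 1/R_cav → R_core = 0.001002 K/W
R_outer = 0.014/(1.42×16.4) = 6.012×10^-4 K/W
R_total = 0.002619 K/W
Q = ΔT/R_total = 27/0.002619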